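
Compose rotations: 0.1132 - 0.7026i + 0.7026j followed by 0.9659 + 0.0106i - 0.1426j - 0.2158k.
0.217 - 0.5258i + 0.8141j - 0.1172k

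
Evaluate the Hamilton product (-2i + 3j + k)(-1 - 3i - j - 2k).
-1 - 3i - 10j + 10k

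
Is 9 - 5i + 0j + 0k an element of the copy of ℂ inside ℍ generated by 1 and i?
Yes. The quaternion 9 - 5i has j- and k-coefficients y = z = 0, so it lies in the complex subalgebra spanned by 1 and i.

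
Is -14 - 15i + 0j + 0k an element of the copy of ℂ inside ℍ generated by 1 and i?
Yes. The quaternion -14 - 15i has j- and k-coefficients y = z = 0, so it lies in the complex subalgebra spanned by 1 and i.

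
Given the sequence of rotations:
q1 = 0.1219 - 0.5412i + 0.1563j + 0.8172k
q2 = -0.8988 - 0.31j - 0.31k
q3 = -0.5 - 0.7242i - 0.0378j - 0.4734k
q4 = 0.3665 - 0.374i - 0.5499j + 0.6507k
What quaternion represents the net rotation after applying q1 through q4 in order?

q2 · q1 = 0.1922 + 0.2816i - 0.0105j - 0.9401k
q3 · q2 · q1 = -0.3376 - 0.2494i - 0.8161j + 0.3973k
q4 · q3 · q2 · q1 = -0.9243 + 0.3474i - 0.1271j + 0.094k
-0.9243 + 0.3474i - 0.1271j + 0.094k


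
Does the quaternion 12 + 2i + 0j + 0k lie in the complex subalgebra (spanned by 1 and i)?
Yes. The quaternion 12 + 2i has j- and k-coefficients y = z = 0, so it lies in the complex subalgebra spanned by 1 and i.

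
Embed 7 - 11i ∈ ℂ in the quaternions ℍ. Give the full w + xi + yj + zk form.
7 - 11i + 0j + 0k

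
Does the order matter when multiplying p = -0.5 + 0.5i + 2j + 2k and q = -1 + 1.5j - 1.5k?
Yes: pq = 0.5 - 6.5i - 2j - 0.5k ≠ 0.5 + 5.5i - 3.5j - 2k = qp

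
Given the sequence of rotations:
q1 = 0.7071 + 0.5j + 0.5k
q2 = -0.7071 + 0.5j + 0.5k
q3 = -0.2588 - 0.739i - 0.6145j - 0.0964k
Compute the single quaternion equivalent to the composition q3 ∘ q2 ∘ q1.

q2 · q1 = -1
q3 · q2 · q1 = 0.2588 + 0.739i + 0.6145j + 0.0964k
0.2588 + 0.739i + 0.6145j + 0.0964k


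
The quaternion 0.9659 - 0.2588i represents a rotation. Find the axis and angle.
axis = (-1, 0, 0), θ = π/6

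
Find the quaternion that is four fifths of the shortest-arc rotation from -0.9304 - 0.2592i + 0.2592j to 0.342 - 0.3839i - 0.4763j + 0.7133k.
-0.5412 + 0.272i + 0.4869j - 0.6293k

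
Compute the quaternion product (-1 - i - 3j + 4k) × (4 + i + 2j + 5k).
-17 - 28i - 5j + 12k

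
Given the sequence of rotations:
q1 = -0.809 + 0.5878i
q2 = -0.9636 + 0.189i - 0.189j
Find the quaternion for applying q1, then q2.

q2 · q1 = 0.6685 - 0.7193i + 0.1529j + 0.1111k
0.6685 - 0.7193i + 0.1529j + 0.1111k


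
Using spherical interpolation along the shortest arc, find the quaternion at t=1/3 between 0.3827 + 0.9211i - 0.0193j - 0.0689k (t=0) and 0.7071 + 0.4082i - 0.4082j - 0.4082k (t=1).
0.5331 + 0.8055i - 0.1644j - 0.1997k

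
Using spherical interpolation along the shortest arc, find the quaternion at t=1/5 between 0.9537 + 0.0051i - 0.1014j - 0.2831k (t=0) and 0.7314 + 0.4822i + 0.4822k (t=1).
0.9811 + 0.1171i - 0.0861j - 0.1277k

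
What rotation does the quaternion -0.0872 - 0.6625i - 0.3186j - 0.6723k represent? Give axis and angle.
axis = (-0.665, -0.3198, -0.6749), θ = 190°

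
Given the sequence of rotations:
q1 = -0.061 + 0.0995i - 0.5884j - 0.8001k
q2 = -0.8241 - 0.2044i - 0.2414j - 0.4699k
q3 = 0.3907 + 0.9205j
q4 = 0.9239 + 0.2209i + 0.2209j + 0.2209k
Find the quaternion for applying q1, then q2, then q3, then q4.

q2 · q1 = -0.4474 - 0.1529i + 0.2893j + 0.8323k
q3 · q2 · q1 = -0.4411 + 0.7064i - 0.2988j + 0.4659k
q4 · q3 · q2 · q1 = -0.6005 + 0.7241i - 0.3204j + 0.111k
-0.6005 + 0.7241i - 0.3204j + 0.111k


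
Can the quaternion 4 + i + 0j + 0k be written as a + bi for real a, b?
Yes. The quaternion 4 + i has j- and k-coefficients y = z = 0, so it lies in the complex subalgebra spanned by 1 and i.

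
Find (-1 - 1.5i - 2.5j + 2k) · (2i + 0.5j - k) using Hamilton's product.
6.25 - 0.5i + 2j + 5.25k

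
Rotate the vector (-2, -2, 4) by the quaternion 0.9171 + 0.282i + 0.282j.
(0.069, -4.069, 2.728)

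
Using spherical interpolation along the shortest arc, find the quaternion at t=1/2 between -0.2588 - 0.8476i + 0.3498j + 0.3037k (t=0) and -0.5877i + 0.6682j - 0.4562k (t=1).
-0.145 - 0.804i + 0.5703j - 0.0854k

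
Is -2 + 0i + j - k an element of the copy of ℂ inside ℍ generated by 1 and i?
No. The quaternion -2 + j - k has j-coefficient y = 1 and k-coefficient z = -1, not both zero, so it does not lie in the complex subalgebra spanned by 1 and i.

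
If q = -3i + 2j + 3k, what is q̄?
3i - 2j - 3k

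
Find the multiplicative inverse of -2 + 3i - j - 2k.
-0.1111 - 0.1667i + 0.0556j + 0.1111k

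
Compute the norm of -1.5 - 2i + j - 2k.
3.354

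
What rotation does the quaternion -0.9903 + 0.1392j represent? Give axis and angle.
axis = (0, 1, 0), θ = 344°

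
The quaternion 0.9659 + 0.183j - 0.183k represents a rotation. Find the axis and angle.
axis = (0, √2/2, -√2/2), θ = π/6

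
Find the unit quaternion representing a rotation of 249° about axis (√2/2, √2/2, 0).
-0.5664 + 0.5827i + 0.5827j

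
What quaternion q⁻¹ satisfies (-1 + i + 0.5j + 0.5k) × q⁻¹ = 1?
-0.4 - 0.4i - 0.2j - 0.2k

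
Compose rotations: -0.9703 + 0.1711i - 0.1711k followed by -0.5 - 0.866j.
0.4852 + 0.0626i + 0.8403j + 0.2337k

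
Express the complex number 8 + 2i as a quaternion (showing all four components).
8 + 2i + 0j + 0k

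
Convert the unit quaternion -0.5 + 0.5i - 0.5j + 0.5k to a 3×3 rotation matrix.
[[0, 0, 1], [-1, 0, 0], [0, -1, 0]]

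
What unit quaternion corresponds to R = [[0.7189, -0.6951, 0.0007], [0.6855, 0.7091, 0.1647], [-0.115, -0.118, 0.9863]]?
0.9239 - 0.0765i + 0.0313j + 0.3736k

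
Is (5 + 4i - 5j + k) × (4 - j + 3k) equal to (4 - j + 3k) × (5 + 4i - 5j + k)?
No: pq = 12 + 2i - 37j + 15k ≠ 12 + 30i - 13j + 23k = qp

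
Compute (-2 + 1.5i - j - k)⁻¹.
-0.2424 - 0.1818i + 0.1212j + 0.1212k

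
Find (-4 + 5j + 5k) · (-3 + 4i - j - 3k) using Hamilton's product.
32 - 26i + 9j - 23k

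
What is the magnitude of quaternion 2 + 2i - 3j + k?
√18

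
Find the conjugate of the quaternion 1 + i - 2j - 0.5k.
1 - i + 2j + 0.5k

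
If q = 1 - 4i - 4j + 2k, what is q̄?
1 + 4i + 4j - 2k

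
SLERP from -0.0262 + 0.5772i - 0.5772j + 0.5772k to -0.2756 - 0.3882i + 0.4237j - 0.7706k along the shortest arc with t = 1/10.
0.0047 + 0.5627i - 0.5664j + 0.6022k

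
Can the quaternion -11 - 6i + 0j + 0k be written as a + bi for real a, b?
Yes. The quaternion -11 - 6i has j- and k-coefficients y = z = 0, so it lies in the complex subalgebra spanned by 1 and i.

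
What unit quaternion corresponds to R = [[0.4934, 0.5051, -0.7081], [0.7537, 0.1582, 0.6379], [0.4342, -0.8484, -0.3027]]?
0.5807 - 0.6399i - 0.4918j + 0.107k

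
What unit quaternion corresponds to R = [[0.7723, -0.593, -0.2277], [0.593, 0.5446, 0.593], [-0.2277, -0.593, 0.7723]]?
0.8788 - 0.3374i + 0.3374k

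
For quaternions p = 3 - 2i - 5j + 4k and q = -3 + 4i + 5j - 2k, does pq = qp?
No: pq = 32 + 8i + 42j - 8k ≠ 32 + 28i + 18j - 28k = qp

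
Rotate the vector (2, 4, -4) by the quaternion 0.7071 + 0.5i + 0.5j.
(0.172, 5.828, 1.414)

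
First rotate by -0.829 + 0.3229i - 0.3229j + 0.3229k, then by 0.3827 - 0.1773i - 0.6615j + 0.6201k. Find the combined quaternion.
-0.6738 + 0.2572i + 0.6823j - 0.1196k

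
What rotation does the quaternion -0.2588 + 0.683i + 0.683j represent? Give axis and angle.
axis = (√2/2, √2/2, 0), θ = 7π/6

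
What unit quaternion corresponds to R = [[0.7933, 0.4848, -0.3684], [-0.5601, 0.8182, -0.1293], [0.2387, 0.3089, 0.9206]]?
0.9397 + 0.1166i - 0.1615j - 0.278k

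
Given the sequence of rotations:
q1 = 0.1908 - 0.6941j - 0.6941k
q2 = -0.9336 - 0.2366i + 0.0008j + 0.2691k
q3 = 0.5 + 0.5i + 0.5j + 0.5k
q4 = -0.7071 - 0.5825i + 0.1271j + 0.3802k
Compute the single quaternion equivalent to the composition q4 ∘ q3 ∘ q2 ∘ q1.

q2 · q1 = 0.0092 + 0.1411i + 0.4839j + 0.8636k
q3 · q2 · q1 = -0.7397 + 0.265i - 0.1147j + 0.6078k
q4 · q3 · q2 · q1 = 0.4609 + 0.3644i + 0.4419j - 0.6779k
0.4609 + 0.3644i + 0.4419j - 0.6779k


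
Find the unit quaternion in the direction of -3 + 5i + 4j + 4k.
-0.3693 + 0.6155i + 0.4924j + 0.4924k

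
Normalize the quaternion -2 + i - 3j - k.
-0.5164 + 0.2582i - 0.7746j - 0.2582k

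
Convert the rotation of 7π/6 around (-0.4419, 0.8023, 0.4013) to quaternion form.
-0.2588 - 0.4268i + 0.775j + 0.3876k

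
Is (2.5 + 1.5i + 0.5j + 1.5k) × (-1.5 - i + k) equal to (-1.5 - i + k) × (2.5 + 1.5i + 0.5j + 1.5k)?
No: pq = -3.75 - 4.25i - 3.75j + 0.75k ≠ -3.75 - 5.25i + 2.25j - 0.25k = qp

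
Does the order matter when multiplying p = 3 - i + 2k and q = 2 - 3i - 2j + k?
Yes: pq = 1 - 7i - 11j + 9k ≠ 1 - 15i - j + 5k = qp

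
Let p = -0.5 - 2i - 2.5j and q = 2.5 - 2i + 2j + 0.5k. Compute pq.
-0.25 - 5.25i - 6.25j - 9.25k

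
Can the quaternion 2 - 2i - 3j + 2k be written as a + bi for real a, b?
No. The quaternion 2 - 2i - 3j + 2k has j-coefficient y = -3 and k-coefficient z = 2, not both zero, so it does not lie in the complex subalgebra spanned by 1 and i.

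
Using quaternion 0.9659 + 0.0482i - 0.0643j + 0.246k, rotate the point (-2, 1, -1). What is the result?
(-2.122, 0.061, -1.221)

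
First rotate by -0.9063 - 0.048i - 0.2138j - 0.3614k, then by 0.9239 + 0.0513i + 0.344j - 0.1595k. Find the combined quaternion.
-0.819 - 0.2493i - 0.4831j - 0.1838k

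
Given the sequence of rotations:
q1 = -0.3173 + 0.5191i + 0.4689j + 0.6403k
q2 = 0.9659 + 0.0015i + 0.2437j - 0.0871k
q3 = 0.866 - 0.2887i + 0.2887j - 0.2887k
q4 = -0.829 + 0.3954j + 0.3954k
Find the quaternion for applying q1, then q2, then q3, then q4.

q2 · q1 = -0.3658 + 0.6978i + 0.3294j + 0.5203k
q3 · q2 · q1 = -0.0602 + 0.9552i + 0.1284j + 0.2596k
q4 · q3 · q2 · q1 = -0.1035 - 0.74i + 0.2474j - 0.6167k
-0.1035 - 0.74i + 0.2474j - 0.6167k


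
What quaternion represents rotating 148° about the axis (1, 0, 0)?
0.2756 + 0.9613i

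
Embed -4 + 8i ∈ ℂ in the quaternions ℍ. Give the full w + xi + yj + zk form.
-4 + 8i + 0j + 0k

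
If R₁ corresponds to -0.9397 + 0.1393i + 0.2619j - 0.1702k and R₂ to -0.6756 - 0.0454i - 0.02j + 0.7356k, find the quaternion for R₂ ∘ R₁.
0.7716 - 0.2407i - 0.0634j - 0.5854k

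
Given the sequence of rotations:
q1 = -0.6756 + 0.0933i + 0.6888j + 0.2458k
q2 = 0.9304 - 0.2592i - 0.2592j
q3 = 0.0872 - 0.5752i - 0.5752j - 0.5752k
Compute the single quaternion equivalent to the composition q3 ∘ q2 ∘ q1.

q2 · q1 = -0.4259 + 0.1982i + 0.8797j + 0.0743k
q3 · q2 · q1 = 0.6256 + 0.7255i + 0.2504j - 0.1405k
0.6256 + 0.7255i + 0.2504j - 0.1405k


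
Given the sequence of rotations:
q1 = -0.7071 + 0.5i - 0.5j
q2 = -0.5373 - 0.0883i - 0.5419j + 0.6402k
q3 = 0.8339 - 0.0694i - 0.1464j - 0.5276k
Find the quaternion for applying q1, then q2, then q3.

q2 · q1 = 0.1531 + 0.1139i + 0.9719j - 0.1376k
q3 · q2 · q1 = 0.2053 + 0.6173i + 0.7184j - 0.2463k
0.2053 + 0.6173i + 0.7184j - 0.2463k


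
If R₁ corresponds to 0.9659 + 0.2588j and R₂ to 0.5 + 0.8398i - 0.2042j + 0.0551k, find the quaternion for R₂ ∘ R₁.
0.5358 + 0.7969i - 0.0678j + 0.2706k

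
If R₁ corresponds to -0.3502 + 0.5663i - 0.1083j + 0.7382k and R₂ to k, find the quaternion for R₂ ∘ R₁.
-0.7382 + 0.1083i + 0.5663j - 0.3502k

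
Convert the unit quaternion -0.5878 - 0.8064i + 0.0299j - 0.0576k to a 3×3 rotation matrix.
[[0.9916, -0.1159, 0.0577], [0.0195, -0.3072, -0.9514], [0.128, 0.9446, -0.3023]]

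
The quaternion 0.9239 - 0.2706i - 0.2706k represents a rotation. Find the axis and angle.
axis = (-√2/2, 0, -√2/2), θ = π/4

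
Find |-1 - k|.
√2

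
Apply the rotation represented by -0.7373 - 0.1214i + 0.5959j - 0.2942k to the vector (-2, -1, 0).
(0.345, -1.376, -1.729)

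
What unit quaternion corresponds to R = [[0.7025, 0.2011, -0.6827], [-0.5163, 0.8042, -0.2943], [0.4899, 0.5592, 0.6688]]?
0.891 + 0.2395i - 0.329j - 0.2013k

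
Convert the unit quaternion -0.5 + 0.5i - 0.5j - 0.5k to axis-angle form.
axis = (√3/3, -√3/3, -√3/3), θ = 4π/3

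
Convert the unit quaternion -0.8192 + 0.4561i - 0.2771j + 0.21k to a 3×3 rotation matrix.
[[0.7582, 0.0913, 0.6456], [-0.5968, 0.4957, 0.6309], [-0.2624, -0.8637, 0.4304]]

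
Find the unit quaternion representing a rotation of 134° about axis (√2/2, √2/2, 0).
0.3907 + 0.6509i + 0.6509j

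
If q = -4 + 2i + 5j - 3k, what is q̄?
-4 - 2i - 5j + 3k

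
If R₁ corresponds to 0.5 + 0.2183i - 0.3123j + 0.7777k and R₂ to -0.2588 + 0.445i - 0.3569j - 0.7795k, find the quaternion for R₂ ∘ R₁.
0.2682 - 0.355i - 0.6139j - 0.6521k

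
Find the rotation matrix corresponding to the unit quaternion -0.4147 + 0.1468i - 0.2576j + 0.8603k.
[[-0.6129, 0.6379, 0.4662], [-0.7892, -0.5233, -0.3215], [0.0389, -0.565, 0.8242]]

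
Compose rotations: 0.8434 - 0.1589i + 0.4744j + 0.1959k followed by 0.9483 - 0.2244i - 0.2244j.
0.8706 - 0.3839i + 0.3046j + 0.0437k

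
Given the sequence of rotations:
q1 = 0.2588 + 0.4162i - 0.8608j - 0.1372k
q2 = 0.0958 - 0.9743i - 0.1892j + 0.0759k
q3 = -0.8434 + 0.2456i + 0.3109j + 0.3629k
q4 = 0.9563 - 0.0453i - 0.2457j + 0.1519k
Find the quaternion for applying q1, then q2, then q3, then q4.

q2 · q1 = 0.2778 - 0.121i - 0.2335j + 0.9239k
q3 · q2 · q1 = -0.4673 + 0.5423i + 0.0125j - 0.6981k
q4 · q3 · q2 · q1 = -0.3132 + 0.7094i + 0.1775j - 0.6059k
-0.3132 + 0.7094i + 0.1775j - 0.6059k


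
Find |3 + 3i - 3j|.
√27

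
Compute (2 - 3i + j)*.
2 + 3i - j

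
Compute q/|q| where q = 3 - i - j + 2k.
0.7746 - 0.2582i - 0.2582j + 0.5164k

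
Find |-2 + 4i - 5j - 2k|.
7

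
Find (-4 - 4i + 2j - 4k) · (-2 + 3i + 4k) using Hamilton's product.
36 + 4i - 14k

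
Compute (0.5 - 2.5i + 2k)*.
0.5 + 2.5i - 2k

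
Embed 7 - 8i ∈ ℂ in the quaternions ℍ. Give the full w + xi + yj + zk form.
7 - 8i + 0j + 0k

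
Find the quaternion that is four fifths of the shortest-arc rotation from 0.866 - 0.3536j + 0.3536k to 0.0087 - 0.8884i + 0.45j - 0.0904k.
0.2332 + 0.8091i - 0.5083j + 0.1808k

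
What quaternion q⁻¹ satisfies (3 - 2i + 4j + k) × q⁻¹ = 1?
0.1 + 0.0667i - 0.1333j - 0.0333k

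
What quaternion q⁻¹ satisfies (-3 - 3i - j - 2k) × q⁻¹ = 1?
-0.1304 + 0.1304i + 0.0435j + 0.087k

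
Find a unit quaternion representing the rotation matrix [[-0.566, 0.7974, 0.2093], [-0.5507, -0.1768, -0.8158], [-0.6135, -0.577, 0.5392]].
-0.4462 - 0.1338i - 0.461j + 0.7553k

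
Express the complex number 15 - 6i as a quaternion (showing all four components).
15 - 6i + 0j + 0k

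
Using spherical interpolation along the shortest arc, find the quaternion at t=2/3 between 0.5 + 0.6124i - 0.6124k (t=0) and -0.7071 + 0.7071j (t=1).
0.7553 + 0.2568i - 0.5456j - 0.2568k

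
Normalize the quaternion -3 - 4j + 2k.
-0.5571 - 0.7428j + 0.3714k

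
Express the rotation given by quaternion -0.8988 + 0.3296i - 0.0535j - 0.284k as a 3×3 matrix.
[[0.833, -0.5458, -0.091], [0.4753, 0.6214, 0.6229], [-0.2834, -0.5621, 0.777]]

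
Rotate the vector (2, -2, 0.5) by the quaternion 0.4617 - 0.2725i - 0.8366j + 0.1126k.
(-1.971, -0.501, 2.028)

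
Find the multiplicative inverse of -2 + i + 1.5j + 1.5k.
-0.2105 - 0.1053i - 0.1579j - 0.1579k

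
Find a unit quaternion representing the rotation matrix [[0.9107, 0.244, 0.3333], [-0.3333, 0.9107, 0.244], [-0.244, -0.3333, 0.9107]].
0.9659 - 0.1494i + 0.1494j - 0.1494k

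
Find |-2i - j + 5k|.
√30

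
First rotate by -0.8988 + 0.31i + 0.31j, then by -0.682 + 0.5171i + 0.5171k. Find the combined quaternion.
0.4527 - 0.8365i - 0.0511j - 0.3045k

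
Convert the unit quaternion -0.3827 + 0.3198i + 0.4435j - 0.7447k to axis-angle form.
axis = (0.3462, 0.48, -0.8061), θ = 5π/4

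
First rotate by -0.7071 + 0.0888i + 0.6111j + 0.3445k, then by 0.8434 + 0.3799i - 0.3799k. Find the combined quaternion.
-0.4992 + 0.0384i + 0.3508j + 0.7913k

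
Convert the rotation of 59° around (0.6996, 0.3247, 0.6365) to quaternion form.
0.8704 + 0.3445i + 0.1599j + 0.3134k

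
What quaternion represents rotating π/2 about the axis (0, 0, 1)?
0.7071 + 0.7071k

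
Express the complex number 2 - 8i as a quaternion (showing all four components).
2 - 8i + 0j + 0k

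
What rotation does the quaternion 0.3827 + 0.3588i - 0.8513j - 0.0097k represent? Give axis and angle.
axis = (0.3884, -0.9214, -0.0105), θ = 3π/4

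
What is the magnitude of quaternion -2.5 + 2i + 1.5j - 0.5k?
3.571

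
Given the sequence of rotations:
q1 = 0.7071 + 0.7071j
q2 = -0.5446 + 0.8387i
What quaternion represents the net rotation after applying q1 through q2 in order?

q2 · q1 = -0.3851 + 0.593i - 0.3851j + 0.593k
-0.3851 + 0.593i - 0.3851j + 0.593k


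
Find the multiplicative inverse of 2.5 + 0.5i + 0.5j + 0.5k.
0.3571 - 0.0714i - 0.0714j - 0.0714k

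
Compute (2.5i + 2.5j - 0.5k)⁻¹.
-0.1961i - 0.1961j + 0.0392k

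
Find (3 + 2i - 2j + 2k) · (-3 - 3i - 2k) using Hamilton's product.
1 - 11i + 4j - 18k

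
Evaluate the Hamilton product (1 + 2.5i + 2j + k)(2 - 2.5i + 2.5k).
5.75 + 7.5i - 4.75j + 9.5k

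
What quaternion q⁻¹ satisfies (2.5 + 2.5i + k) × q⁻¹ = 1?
0.1852 - 0.1852i - 0.0741k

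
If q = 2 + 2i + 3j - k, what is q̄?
2 - 2i - 3j + k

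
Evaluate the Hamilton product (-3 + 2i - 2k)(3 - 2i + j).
-5 + 14i + j - 4k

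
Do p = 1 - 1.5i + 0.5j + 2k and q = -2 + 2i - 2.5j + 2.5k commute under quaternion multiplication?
No: pq = -2.75 + 11.25i + 4.25j + 1.25k ≠ -2.75 - 1.25i - 11.25j - 4.25k = qp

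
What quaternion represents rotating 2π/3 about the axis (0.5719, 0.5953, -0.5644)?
0.5 + 0.4953i + 0.5155j - 0.4888k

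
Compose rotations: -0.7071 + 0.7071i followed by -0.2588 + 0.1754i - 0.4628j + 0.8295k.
0.059 - 0.307i + 0.9138j - 0.2593k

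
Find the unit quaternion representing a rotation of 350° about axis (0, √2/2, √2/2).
-0.9962 + 0.0616j + 0.0616k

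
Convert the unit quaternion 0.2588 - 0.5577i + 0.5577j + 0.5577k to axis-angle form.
axis = (-√3/3, √3/3, √3/3), θ = 5π/6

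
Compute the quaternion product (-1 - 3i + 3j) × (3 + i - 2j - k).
6 - 13i + 8j + 4k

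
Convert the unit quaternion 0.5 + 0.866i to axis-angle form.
axis = (1, 0, 0), θ = 2π/3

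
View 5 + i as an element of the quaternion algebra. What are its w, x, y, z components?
5 + i + 0j + 0k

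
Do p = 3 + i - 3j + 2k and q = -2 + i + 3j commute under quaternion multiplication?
No: pq = 2 - 5i + 17j + 2k ≠ 2 + 7i + 13j - 10k = qp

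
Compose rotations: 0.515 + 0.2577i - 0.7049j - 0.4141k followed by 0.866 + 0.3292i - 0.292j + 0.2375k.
0.2537 + 0.681i - 0.5633j - 0.3931k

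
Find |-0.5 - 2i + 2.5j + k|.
3.391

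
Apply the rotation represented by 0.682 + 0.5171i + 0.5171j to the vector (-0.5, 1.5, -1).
(-0.136, 1.136, 1.48)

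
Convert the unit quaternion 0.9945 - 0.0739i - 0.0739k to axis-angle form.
axis = (-√2/2, 0, -√2/2), θ = 12°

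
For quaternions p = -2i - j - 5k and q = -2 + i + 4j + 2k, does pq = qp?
No: pq = 16 + 22i + j + 3k ≠ 16 - 14i + 3j + 17k = qp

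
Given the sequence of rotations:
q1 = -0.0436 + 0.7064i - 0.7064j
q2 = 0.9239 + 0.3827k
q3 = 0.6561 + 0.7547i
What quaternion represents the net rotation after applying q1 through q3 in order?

q2 · q1 = -0.0403 + 0.923i - 0.3823j - 0.0167k
q3 · q2 · q1 = -0.723 + 0.5752i - 0.2382j - 0.2995k
-0.723 + 0.5752i - 0.2382j - 0.2995k


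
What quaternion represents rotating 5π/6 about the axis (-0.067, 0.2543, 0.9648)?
0.2588 - 0.0647i + 0.2456j + 0.9319k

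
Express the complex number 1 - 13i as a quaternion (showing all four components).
1 - 13i + 0j + 0k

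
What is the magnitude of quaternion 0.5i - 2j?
2.062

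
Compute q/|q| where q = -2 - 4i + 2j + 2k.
-0.378 - 0.7559i + 0.378j + 0.378k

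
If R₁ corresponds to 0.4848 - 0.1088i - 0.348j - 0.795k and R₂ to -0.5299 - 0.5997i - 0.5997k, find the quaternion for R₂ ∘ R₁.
-0.7989 - 0.4418i - 0.2271j + 0.3392k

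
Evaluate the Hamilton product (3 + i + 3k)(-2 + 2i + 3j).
-8 - 5i + 15j - 3k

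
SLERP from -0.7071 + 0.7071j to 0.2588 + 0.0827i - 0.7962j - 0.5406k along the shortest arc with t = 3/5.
-0.4697 - 0.0526i + 0.8114j + 0.3438k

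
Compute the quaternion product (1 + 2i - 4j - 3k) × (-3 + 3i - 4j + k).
-22 - 19i - 3j + 14k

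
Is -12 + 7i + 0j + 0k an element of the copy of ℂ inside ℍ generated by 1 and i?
Yes. The quaternion -12 + 7i has j- and k-coefficients y = z = 0, so it lies in the complex subalgebra spanned by 1 and i.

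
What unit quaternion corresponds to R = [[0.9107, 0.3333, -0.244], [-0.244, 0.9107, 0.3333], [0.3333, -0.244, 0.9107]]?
0.9659 - 0.1494i - 0.1494j - 0.1494k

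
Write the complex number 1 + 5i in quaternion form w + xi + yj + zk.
1 + 5i + 0j + 0k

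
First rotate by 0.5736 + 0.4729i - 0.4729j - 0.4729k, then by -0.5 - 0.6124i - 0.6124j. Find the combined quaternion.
-0.2868 - 0.2981i - 0.4044j + 0.8157k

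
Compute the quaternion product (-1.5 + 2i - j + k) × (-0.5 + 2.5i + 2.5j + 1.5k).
-3.25 - 8.75i - 3.75j + 4.75k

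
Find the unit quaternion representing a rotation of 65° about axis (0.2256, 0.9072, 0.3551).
0.8434 + 0.1212i + 0.4874j + 0.1908k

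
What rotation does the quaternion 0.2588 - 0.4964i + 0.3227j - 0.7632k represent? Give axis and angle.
axis = (-0.5139, 0.3341, -0.7901), θ = 5π/6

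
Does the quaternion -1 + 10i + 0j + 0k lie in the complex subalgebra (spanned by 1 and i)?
Yes. The quaternion -1 + 10i has j- and k-coefficients y = z = 0, so it lies in the complex subalgebra spanned by 1 and i.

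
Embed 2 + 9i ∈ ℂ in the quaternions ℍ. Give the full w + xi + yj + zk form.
2 + 9i + 0j + 0k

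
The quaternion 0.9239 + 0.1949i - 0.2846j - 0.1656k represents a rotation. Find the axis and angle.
axis = (0.5094, -0.7438, -0.4328), θ = π/4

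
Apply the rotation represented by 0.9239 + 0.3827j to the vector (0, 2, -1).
(-0.707, 2, -0.707)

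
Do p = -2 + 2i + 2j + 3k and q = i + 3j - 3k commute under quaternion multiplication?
No: pq = 1 - 17i + 3j + 10k ≠ 1 + 13i - 15j + 2k = qp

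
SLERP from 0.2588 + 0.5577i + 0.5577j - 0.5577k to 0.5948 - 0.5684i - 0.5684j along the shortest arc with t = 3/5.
-0.2836 + 0.6519i + 0.6519j - 0.2639k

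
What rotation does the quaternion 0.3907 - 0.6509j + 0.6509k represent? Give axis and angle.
axis = (0, -√2/2, √2/2), θ = 134°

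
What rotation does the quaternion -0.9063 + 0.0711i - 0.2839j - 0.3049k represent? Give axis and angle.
axis = (0.1682, -0.6717, -0.7214), θ = 310°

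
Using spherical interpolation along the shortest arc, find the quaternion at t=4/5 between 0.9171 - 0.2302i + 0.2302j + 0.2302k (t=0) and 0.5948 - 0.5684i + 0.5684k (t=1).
0.6833 - 0.5151i + 0.0491j + 0.5151k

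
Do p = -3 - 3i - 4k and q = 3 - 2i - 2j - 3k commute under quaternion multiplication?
No: pq = -27 - 11i + 5j + 3k ≠ -27 + 5i + 7j - 9k = qp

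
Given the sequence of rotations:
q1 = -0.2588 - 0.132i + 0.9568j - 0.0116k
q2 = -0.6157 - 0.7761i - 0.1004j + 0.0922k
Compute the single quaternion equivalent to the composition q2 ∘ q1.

q2 · q1 = 0.154 + 0.1951i - 0.5843j - 0.7725k
0.154 + 0.1951i - 0.5843j - 0.7725k


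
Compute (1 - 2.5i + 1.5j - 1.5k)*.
1 + 2.5i - 1.5j + 1.5k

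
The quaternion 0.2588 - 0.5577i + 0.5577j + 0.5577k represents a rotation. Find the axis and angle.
axis = (-√3/3, √3/3, √3/3), θ = 5π/6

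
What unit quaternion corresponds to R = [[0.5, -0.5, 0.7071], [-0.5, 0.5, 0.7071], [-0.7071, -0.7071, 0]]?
0.7071 - 0.5i + 0.5j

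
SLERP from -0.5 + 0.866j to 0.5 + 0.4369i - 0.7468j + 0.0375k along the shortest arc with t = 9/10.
-0.5048 - 0.3959i + 0.7663j - 0.034k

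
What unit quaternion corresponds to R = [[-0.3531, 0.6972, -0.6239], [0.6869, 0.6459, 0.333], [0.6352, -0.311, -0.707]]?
-0.3827 + 0.4207i + 0.8225j + 0.0067k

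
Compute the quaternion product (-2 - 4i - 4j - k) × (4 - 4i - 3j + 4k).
-32 - 27i + 10j - 16k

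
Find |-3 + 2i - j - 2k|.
√18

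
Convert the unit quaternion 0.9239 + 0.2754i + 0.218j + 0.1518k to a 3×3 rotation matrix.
[[0.8589, -0.1604, 0.4864], [0.4006, 0.8022, -0.4427], [-0.3192, 0.5751, 0.7533]]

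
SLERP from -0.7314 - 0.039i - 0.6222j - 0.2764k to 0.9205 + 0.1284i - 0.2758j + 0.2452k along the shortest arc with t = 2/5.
-0.907 - 0.0846i - 0.2875j - 0.2958k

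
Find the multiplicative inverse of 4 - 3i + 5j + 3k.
0.0678 + 0.0508i - 0.0847j - 0.0508k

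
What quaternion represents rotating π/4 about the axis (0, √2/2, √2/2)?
0.9239 + 0.2706j + 0.2706k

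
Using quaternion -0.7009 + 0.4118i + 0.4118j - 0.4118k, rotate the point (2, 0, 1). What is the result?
(-0.273, 2.071, 0.798)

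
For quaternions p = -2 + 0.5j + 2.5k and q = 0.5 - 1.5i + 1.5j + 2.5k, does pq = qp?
No: pq = -8 + 0.5i - 6.5j - 3k ≠ -8 + 5.5i + j - 4.5k = qp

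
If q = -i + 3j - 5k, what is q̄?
i - 3j + 5k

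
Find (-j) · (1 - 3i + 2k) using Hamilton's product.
-2i - j - 3k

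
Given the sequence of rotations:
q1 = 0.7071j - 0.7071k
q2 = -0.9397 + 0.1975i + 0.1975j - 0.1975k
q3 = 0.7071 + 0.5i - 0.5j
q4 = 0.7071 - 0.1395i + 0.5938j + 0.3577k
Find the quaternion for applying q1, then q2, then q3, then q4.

q2 · q1 = -0.2793 - 0.5248j + 0.8041k
q3 · q2 · q1 = -0.4599 - 0.5417i - 0.6335j + 0.3062k
q4 · q3 · q2 · q1 = -0.1341 + 0.0895i - 0.8721j + 0.462k
-0.1341 + 0.0895i - 0.8721j + 0.462k


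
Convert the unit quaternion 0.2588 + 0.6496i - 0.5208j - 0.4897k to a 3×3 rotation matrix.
[[-0.0221, -0.4232, -0.9058], [-0.9301, -0.3236, 0.1738], [-0.3667, 0.8463, -0.3864]]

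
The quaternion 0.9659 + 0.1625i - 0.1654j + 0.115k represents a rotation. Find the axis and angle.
axis = (0.6278, -0.6391, 0.4443), θ = π/6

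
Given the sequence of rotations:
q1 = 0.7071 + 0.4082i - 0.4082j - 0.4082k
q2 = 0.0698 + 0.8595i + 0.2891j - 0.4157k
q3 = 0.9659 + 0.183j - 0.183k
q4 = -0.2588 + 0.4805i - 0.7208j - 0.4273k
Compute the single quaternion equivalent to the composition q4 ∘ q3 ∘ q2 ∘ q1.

q2 · q1 = -0.3532 + 0.3485i + 0.3571j - 0.7913k
q3 · q2 · q1 = -0.5513 + 0.2572i + 0.2165j - 0.7635k
q4 · q3 · q2 · q1 = -0.1511 + 0.3114i + 0.5983j + 0.7226k
-0.1511 + 0.3114i + 0.5983j + 0.7226k


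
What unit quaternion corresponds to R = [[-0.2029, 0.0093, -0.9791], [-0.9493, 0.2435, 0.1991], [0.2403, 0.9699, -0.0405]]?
0.5 + 0.3854i - 0.6097j - 0.4793k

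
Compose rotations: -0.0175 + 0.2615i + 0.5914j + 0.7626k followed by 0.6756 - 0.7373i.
0.181 + 0.1896i + 0.9618j + 0.0792k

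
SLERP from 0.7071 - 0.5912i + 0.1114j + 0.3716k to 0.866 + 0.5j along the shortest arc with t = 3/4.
0.883 - 0.1655i + 0.4267j + 0.104k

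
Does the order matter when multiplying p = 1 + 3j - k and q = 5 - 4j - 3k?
Yes: pq = 14 - 13i + 11j - 8k ≠ 14 + 13i + 11j - 8k = qp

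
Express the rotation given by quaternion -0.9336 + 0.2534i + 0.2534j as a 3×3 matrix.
[[0.8716, 0.1284, -0.4731], [0.1284, 0.8716, 0.4731], [0.4731, -0.4731, 0.7432]]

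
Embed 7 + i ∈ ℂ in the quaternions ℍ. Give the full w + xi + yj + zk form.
7 + i + 0j + 0k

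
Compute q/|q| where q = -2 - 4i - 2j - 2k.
-0.378 - 0.7559i - 0.378j - 0.378k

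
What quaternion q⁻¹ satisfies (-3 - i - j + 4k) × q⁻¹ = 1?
-0.1111 + 0.037i + 0.037j - 0.1481k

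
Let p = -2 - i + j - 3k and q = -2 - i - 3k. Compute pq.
-6 + i - 2j + 13k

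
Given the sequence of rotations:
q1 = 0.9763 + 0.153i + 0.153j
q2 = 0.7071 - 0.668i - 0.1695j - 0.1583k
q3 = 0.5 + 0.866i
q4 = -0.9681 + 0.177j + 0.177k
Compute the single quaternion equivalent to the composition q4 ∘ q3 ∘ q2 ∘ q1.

q2 · q1 = 0.8185 - 0.5198i - 0.0815j - 0.2308k
q3 · q2 · q1 = 0.8594 + 0.4489i + 0.1591j - 0.186k
q4 · q3 · q2 · q1 = -0.8272 - 0.4957i + 0.0775j + 0.2527k
-0.8272 - 0.4957i + 0.0775j + 0.2527k


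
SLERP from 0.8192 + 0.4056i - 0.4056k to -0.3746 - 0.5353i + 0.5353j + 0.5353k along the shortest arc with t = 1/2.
0.6397 + 0.5042i - 0.2869j - 0.5042k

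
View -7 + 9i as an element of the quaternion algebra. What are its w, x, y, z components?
-7 + 9i + 0j + 0k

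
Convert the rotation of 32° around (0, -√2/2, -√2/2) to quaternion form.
0.9613 - 0.1949j - 0.1949k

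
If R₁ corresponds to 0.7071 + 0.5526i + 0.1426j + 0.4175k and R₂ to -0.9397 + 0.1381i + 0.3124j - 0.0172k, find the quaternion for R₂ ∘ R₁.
-0.7781 - 0.2887i + 0.0197j - 0.5574k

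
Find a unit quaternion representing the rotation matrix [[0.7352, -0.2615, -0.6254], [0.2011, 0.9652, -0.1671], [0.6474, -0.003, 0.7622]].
0.9304 + 0.0441i - 0.342j + 0.1243k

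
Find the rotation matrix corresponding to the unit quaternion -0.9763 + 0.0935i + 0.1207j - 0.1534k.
[[0.9238, -0.277, -0.2644], [0.3221, 0.9355, 0.1455], [0.207, -0.2196, 0.9534]]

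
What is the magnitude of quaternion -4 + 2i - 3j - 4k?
√45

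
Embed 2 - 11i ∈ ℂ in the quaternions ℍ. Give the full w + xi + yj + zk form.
2 - 11i + 0j + 0k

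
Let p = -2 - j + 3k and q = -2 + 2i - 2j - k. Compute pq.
5 + 3i + 12j - 2k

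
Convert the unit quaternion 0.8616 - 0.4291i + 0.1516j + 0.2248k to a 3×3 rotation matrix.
[[0.853, -0.5175, 0.0683], [0.2573, 0.5307, 0.8076], [-0.4542, -0.6713, 0.5858]]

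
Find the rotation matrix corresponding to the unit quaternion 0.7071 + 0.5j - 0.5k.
[[0, 0.7071, 0.7071], [-0.7071, 0.5, -0.5], [-0.7071, -0.5, 0.5]]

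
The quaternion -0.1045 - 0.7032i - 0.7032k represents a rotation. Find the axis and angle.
axis = (-√2/2, 0, -√2/2), θ = 192°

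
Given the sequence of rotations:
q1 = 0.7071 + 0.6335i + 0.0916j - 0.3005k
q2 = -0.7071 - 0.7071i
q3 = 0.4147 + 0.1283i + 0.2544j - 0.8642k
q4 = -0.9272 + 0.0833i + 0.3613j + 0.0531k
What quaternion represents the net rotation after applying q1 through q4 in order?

q2 · q1 = -0.052 - 0.9479i - 0.2773j + 0.1477k
q3 · q2 · q1 = 0.2982 - 0.6018i + 0.672j + 0.3118k
q4 · q3 · q2 · q1 = -0.4857 + 0.6598i - 0.5733j + 0.0001k
-0.4857 + 0.6598i - 0.5733j + 0.0001k


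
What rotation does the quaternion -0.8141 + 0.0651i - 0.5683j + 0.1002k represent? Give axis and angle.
axis = (0.1121, -0.9786, 0.1725), θ = 289°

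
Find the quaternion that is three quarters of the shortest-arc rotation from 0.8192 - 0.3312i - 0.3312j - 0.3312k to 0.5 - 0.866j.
0.6205 - 0.0917i - 0.7734j - 0.0917k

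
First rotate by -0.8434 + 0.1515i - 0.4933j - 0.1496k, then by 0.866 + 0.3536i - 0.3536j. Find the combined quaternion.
-0.9584 - 0.1141i - 0.0761j - 0.2504k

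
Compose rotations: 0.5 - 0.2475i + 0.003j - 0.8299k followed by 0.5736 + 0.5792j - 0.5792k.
-0.1956 - 0.6209i + 0.4347j - 0.6223k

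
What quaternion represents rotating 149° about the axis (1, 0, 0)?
0.2672 + 0.9636i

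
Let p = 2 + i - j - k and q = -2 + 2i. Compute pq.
-6 + 2i + 4k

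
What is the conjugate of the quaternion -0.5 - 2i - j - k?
-0.5 + 2i + j + k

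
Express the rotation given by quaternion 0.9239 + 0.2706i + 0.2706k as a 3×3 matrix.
[[0.8536, -0.5, 0.1464], [0.5, 0.7071, -0.5], [0.1464, 0.5, 0.8536]]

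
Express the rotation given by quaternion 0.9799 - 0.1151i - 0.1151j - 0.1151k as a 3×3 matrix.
[[0.947, 0.2521, -0.1991], [-0.1991, 0.947, 0.2521], [0.2521, -0.1991, 0.947]]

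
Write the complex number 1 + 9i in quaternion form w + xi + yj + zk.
1 + 9i + 0j + 0k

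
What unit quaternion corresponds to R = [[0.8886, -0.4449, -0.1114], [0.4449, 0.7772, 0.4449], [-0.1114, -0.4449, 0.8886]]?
0.9427 - 0.236i + 0.236k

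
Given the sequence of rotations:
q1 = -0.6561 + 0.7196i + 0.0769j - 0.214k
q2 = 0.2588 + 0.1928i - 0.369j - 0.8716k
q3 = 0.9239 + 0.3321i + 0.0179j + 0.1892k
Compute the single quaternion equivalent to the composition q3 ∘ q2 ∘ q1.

q2 · q1 = -0.4667 + 0.2057i - 0.3239j + 0.7968k
q3 · q2 · q1 = -0.6445 + 0.1106i - 0.5333j + 0.5366k
-0.6445 + 0.1106i - 0.5333j + 0.5366k


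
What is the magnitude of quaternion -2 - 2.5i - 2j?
3.775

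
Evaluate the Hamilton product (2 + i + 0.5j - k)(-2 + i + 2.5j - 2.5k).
-8.75 + 1.25i + 5.5j - k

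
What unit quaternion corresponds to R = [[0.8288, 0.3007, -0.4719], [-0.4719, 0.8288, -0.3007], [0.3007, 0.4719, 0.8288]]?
0.9336 + 0.2069i - 0.2069j - 0.2069k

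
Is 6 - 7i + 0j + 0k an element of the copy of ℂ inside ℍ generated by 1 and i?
Yes. The quaternion 6 - 7i has j- and k-coefficients y = z = 0, so it lies in the complex subalgebra spanned by 1 and i.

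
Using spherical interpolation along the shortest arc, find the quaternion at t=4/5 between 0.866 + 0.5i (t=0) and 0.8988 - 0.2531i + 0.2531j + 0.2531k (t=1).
0.9488 - 0.0991i + 0.2121j + 0.2121k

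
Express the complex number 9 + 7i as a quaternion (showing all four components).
9 + 7i + 0j + 0k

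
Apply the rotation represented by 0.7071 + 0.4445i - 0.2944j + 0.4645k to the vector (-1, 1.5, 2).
(-1.78, -1.939, 0.566)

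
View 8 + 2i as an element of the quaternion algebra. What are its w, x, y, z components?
8 + 2i + 0j + 0k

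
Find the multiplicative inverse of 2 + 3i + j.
0.1429 - 0.2143i - 0.0714j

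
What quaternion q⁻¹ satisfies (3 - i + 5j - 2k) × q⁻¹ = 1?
0.0769 + 0.0256i - 0.1282j + 0.0513k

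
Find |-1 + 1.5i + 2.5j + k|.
3.24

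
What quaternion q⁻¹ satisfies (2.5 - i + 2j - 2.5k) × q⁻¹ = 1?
0.1429 + 0.0571i - 0.1143j + 0.1429k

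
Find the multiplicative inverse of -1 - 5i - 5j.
-0.0196 + 0.098i + 0.098j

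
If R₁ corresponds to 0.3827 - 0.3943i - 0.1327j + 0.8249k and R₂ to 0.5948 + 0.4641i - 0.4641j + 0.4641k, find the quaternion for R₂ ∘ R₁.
-0.0338 - 0.3782i - 0.8224j + 0.4237k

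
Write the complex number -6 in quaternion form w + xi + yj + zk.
-6 + 0i + 0j + 0k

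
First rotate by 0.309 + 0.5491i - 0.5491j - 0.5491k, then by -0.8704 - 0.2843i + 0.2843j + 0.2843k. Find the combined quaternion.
0.1994 - 0.5658i + 0.5658j + 0.5658k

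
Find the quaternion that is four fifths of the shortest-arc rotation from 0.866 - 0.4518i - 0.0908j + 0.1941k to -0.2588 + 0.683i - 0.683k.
0.4111 - 0.6727i - 0.0204j + 0.6148k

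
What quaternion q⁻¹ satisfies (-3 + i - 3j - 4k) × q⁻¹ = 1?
-0.0857 - 0.0286i + 0.0857j + 0.1143k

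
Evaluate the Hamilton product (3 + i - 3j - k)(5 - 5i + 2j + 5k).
31 - 23i - 9j - 3k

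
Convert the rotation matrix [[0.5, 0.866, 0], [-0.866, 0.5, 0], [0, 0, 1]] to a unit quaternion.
0.866 - 0.5k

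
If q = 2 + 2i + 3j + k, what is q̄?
2 - 2i - 3j - k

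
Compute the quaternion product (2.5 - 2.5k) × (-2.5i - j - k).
-2.5 - 8.75i + 3.75j - 2.5k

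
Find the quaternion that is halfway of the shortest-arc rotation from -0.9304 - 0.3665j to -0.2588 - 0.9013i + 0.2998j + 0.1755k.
-0.7907 - 0.5993i - 0.0444j + 0.1167k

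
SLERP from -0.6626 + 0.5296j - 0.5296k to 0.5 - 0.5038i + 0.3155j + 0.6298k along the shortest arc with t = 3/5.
-0.651 + 0.3422i + 0.0347j - 0.6767k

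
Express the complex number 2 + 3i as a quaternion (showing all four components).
2 + 3i + 0j + 0k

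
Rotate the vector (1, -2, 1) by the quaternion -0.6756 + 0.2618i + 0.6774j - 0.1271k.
(-1.298, -0.953, 1.846)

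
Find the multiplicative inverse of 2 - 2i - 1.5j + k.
0.1778 + 0.1778i + 0.1333j - 0.0889k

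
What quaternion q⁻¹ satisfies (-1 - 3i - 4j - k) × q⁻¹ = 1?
-0.037 + 0.1111i + 0.1481j + 0.037k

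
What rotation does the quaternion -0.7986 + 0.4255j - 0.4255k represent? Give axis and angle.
axis = (0, √2/2, -√2/2), θ = 286°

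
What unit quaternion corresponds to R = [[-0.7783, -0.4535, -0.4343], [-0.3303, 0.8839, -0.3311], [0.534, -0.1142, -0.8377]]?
-0.2588 - 0.2095i + 0.9354j - 0.119k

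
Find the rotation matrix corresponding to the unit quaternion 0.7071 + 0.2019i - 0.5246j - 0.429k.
[[0.0815, 0.3949, -0.9151], [-0.8185, 0.5504, 0.1646], [0.5687, 0.7356, 0.3681]]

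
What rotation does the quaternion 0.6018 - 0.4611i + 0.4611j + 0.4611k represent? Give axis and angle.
axis = (-√3/3, √3/3, √3/3), θ = 106°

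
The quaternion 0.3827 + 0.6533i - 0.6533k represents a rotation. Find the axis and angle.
axis = (√2/2, 0, -√2/2), θ = 3π/4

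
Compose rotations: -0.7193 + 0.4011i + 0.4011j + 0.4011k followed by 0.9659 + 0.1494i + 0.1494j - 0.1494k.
-0.7547 + 0.3998i + 0.1601j + 0.4949k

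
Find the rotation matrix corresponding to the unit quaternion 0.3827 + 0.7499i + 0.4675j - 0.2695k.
[[0.4176, 0.9074, -0.0464], [0.4949, -0.27, -0.826], [-0.762, 0.322, -0.5618]]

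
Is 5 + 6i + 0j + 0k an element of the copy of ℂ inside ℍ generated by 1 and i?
Yes. The quaternion 5 + 6i has j- and k-coefficients y = z = 0, so it lies in the complex subalgebra spanned by 1 and i.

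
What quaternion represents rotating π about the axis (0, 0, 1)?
k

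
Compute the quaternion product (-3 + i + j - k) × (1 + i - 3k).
-7 - 5i + 3j + 7k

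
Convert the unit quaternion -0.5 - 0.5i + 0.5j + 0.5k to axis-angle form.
axis = (-√3/3, √3/3, √3/3), θ = 4π/3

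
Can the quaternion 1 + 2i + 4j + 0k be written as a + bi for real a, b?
No. The quaternion 1 + 2i + 4j has j-coefficient y = 4 and k-coefficient z = 0, not both zero, so it does not lie in the complex subalgebra spanned by 1 and i.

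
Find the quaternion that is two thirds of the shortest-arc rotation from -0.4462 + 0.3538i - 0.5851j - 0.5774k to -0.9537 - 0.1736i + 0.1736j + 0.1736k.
-0.9842 + 0.0202i - 0.1262j - 0.1227k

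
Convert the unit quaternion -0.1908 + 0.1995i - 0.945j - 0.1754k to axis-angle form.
axis = (0.2032, -0.9627, -0.1787), θ = 202°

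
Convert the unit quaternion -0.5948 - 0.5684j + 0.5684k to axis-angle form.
axis = (0, -√2/2, √2/2), θ = 253°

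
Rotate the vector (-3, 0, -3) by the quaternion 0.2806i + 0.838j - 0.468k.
(3.316, 0.942, 2.474)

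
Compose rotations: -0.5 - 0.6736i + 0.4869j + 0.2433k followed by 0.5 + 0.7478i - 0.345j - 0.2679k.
0.4869 - 0.6642i + 0.4145j + 0.3873k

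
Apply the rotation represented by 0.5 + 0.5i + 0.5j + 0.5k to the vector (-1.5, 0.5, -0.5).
(-0.5, -1.5, 0.5)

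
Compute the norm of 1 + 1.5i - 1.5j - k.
2.55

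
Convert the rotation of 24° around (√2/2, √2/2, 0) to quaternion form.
0.9781 + 0.147i + 0.147j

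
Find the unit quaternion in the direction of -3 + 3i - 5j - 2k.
-0.4376 + 0.4376i - 0.7293j - 0.2917k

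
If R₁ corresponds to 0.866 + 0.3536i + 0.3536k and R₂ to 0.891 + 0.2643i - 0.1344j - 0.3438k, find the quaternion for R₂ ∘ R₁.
0.7997 + 0.4964i - 0.3314j + 0.0649k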